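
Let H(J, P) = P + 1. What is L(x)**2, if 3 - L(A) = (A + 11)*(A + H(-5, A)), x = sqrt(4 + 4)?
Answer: 4808 + 2208*sqrt(2) ≈ 7930.6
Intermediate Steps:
x = 2*sqrt(2) (x = sqrt(8) = 2*sqrt(2) ≈ 2.8284)
H(J, P) = 1 + P
L(A) = 3 - (1 + 2*A)*(11 + A) (L(A) = 3 - (A + 11)*(A + (1 + A)) = 3 - (11 + A)*(1 + 2*A) = 3 - (1 + 2*A)*(11 + A))
L(x)**2 = (-8 - 46*sqrt(2) - 2*(2*sqrt(2))**2)**2 = (-8 - 46*sqrt(2) - 2*8)**2 = (-8 - 46*sqrt(2) - 16)**2 = (-24 - 46*sqrt(2))**2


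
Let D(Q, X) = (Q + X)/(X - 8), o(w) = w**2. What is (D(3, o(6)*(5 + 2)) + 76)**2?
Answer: 353402401/59536 ≈ 5935.9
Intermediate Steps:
D(Q, X) = (Q + X)/(-8 + X)
(D(3, o(6)*(5 + 2)) + 76)**2 = ((3 + 6**2*(5 + 2))/(-8 + 6**2*(5 + 2)) + 76)**2 = ((3 + 36*7)/(-8 + 36*7) + 76)**2 = ((3 + 252)/(-8 + 252) + 76)**2 = (255/244 + 76)**2 = (18799/244)**2 = 353402401/59536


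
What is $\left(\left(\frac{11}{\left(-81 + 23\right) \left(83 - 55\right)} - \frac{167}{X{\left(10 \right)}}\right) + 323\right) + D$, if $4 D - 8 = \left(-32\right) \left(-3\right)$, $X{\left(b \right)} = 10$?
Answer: $\frac{2698221}{8120} \approx 332.29$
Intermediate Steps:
$D = 26$ ($D = 2 + \frac{\left(-32\right) \left(-3\right)}{4} = 2 + \frac{1}{4} \cdot 96 = 2 + 24 = 26$)
$\left(\left(\frac{11}{\left(-81 + 23\right) \left(83 - 55\right)} - \frac{167}{X{\left(10 \right)}}\right) + 323\right) + D = \left(\left(\frac{11}{\left(-81 + 23\right) \left(83 - 55\right)} - \frac{167}{10}\right) + 323\right) + 26 = \left(\left(\frac{11}{\left(-58\right) 28} - \frac{167}{10}\right) + 323\right) + 26 = \left(\left(\frac{11}{-1624} - \frac{167}{10}\right) + 323\right) + 26 = \left(\left(11 \left(- \frac{1}{1624}\right) - \frac{167}{10}\right) + 323\right) + 26 = \left(\left(- \frac{11}{1624} - \frac{167}{10}\right) + 323\right) + 26 = \left(- \frac{135659}{8120} + 323\right) + 26 = \frac{2487101}{8120} + 26 = \frac{2698221}{8120}$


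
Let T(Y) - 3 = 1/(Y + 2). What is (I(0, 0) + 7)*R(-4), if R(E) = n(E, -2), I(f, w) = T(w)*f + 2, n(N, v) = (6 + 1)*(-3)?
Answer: -189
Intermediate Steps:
T(Y) = 3 + 1/(2 + Y) (T(Y) = 3 + 1/(Y + 2) = 3 + 1/(2 + Y))
n(N, v) = -21 (n(N, v) = 7*(-3) = -21)
I(f, w) = 2 + f*(7 + 3*w)/(2 + w) (I(f, w) = ((7 + 3*w)/(2 + w))*f + 2 = f*(7 + 3*w)/(2 + w) + 2 = 2 + f*(7 + 3*w)/(2 + w))
R(E) = -21
(I(0, 0) + 7)*R(-4) = ((4 + 2*0 + 0*(7 + 3*0))/(2 + 0) + 7)*(-21) = ((4 + 0 + 0*(7 + 0))/2 + 7)*(-21) = ((4 + 0 + 0*7)/2 + 7)*(-21) = ((4 + 0 + 0)/2 + 7)*(-21) = ((½)*4 + 7)*(-21) = (2 + 7)*(-21) = 9*(-21) = -189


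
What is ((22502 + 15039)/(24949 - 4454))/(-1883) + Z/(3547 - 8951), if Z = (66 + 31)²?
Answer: -51902257047/29793089620 ≈ -1.7421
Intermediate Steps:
Z = 9409 (Z = 97² = 9409)
((22502 + 15039)/(24949 - 4454))/(-1883) + Z/(3547 - 8951) = ((22502 + 15039)/(24949 - 4454))/(-1883) + 9409/(3547 - 8951) = (37541/20495)*(-1/1883) + 9409/(-5404) = (37541*(1/20495))*(-1/1883) + 9409*(-1/5404) = (37541/20495)*(-1/1883) - 9409/5404 = -5363/5513155 - 9409/5404 = -51902257047/29793089620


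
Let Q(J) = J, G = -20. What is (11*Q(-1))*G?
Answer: 220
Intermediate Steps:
(11*Q(-1))*G = (11*(-1))*(-20) = -11*(-20) = 220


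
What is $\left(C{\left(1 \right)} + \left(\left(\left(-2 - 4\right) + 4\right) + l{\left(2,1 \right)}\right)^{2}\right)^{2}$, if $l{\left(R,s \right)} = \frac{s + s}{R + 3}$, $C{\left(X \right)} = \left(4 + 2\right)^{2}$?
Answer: $\frac{929296}{625} \approx 1486.9$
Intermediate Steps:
$C{\left(X \right)} = 36$ ($C{\left(X \right)} = 6^{2} = 36$)
$l{\left(R,s \right)} = \frac{2 s}{3 + R}$
$\left(C{\left(1 \right)} + \left(\left(\left(-2 - 4\right) + 4\right) + l{\left(2,1 \right)}\right)^{2}\right)^{2} = \left(36 + \left(\left(\left(-2 - 4\right) + 4\right) + 2 \cdot 1 \frac{1}{3 + 2}\right)^{2}\right)^{2} = \left(36 + \left(\left(-6 + 4\right) + 2 \cdot 1 \cdot \frac{1}{5}\right)^{2}\right)^{2} = \left(36 + \left(-2 + 2 \cdot 1 \cdot \frac{1}{5}\right)^{2}\right)^{2} = \left(36 + \left(-2 + \frac{2}{5}\right)^{2}\right)^{2} = \left(36 + \left(- \frac{8}{5}\right)^{2}\right)^{2} = \left(36 + \frac{64}{25}\right)^{2} = \left(\frac{964}{25}\right)^{2} = \frac{929296}{625}$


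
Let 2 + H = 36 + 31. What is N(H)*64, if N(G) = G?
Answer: 4160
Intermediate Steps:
H = 65 (H = -2 + (36 + 31) = -2 + 67 = 65)
N(H)*64 = 65*64 = 4160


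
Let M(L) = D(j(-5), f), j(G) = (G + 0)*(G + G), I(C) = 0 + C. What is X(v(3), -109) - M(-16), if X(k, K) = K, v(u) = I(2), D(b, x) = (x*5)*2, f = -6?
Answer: -49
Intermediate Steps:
I(C) = C
j(G) = 2*G² (j(G) = G*(2*G) = 2*G²)
D(b, x) = 10*x (D(b, x) = (5*x)*2 = 10*x)
v(u) = 2
M(L) = -60 (M(L) = 10*(-6) = -60)
X(v(3), -109) - M(-16) = -109 - 1*(-60) = -109 + 60 = -49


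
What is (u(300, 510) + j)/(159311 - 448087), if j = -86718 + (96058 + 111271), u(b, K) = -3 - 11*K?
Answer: -57499/144388 ≈ -0.39823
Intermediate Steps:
j = 120611 (j = -86718 + 207329 = 120611)
(u(300, 510) + j)/(159311 - 448087) = ((-3 - 11*510) + 120611)/(159311 - 448087) = ((-3 - 5610) + 120611)/(-288776) = (-5613 + 120611)*(-1/288776) = 114998*(-1/288776) = -57499/144388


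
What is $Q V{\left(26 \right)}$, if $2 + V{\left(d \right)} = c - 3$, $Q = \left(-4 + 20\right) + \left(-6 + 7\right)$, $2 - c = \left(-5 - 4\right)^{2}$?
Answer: $-1428$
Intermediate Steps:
$c = -79$ ($c = 2 - \left(-5 - 4\right)^{2} = 2 - \left(-9\right)^{2} = 2 - 81 = -79$)
$Q = 17$ ($Q = 16 + 1 = 17$)
$V{\left(d \right)} = -84$ ($V{\left(d \right)} = -2 - 82 = -84$)
$Q V{\left(26 \right)} = 17 \left(-84\right) = -1428$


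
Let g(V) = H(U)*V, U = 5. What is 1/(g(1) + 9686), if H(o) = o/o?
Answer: 1/9687 ≈ 0.00010323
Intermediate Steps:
H(o) = 1
g(V) = V (g(V) = 1*V = V)
1/(g(1) + 9686) = 1/(1 + 9686) = 1/9687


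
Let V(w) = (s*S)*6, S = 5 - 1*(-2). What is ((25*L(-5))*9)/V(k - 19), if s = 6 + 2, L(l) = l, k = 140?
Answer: -375/112 ≈ -3.3482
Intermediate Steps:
s = 8
S = 7 (S = 5 + 2 = 7)
V(w) = 336 (V(w) = (8*7)*6 = 56*6 = 336)
((25*L(-5))*9)/V(k - 19) = ((25*(-5))*9)/336 = -125*9*(1/336) = -1125*1/336 = -375/112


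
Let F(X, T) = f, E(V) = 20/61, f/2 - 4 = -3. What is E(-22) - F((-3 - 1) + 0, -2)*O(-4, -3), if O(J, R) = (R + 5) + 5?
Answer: -834/61 ≈ -13.672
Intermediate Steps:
f = 2 (f = 8 + 2*(-3) = 8 - 6 = 2)
O(J, R) = 10 + R (O(J, R) = (5 + R) + 5 = 10 + R)
E(V) = 20/61 (E(V) = 20*(1/61) = 20/61)
F(X, T) = 2
E(-22) - F((-3 - 1) + 0, -2)*O(-4, -3) = 20/61 - 2*(10 - 3) = 20/61 - 2*7 = 20/61 - 1*14 = 20/61 - 14 = -834/61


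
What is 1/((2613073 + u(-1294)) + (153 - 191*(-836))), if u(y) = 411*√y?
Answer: 1386451/3844602042689 - 411*I*√1294/7689204085378 ≈ 3.6062e-7 - 1.9228e-9*I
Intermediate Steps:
1/((2613073 + u(-1294)) + (153 - 191*(-836))) = 1/((2613073 + 411*√(-1294)) + (153 - 191*(-836))) = 1/((2613073 + 411*(I*√1294)) + (153 + 159676)) = 1/((2613073 + 411*I*√1294) + 159829) = 1/(2772902 + 411*I*√1294)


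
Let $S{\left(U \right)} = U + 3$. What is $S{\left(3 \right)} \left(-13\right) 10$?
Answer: $-780$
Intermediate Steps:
$S{\left(U \right)} = 3 + U$
$S{\left(3 \right)} \left(-13\right) 10 = \left(3 + 3\right) \left(-13\right) 10 = 6 \left(-13\right) 10 = \left(-78\right) 10 = -780$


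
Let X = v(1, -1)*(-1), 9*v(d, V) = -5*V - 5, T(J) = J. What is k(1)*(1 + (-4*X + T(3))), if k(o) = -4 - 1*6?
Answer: -40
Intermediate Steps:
k(o) = -10 (k(o) = -4 - 6 = -10)
v(d, V) = -5/9 - 5*V/9 (v(d, V) = (-5*V - 5)/9 = (-5 - 5*V)/9 = -5/9 - 5*V/9)
X = 0 (X = (-5/9 - 5/9*(-1))*(-1) = (-5/9 + 5/9)*(-1) = 0*(-1) = 0)
k(1)*(1 + (-4*X + T(3))) = -10*(1 + (-4*0 + 3)) = -10*(1 + (0 + 3)) = -10*(1 + 3) = -10*4 = -40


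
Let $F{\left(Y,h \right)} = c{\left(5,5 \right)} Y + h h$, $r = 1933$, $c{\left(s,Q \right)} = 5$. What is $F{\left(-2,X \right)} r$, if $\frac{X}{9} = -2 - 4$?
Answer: $5617298$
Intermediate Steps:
$X = -54$ ($X = 9 \left(-2 - 4\right) = 9 \left(-6\right) = -54$)
$F{\left(Y,h \right)} = h^{2} + 5 Y$ ($F{\left(Y,h \right)} = 5 Y + h h = 5 Y + h^{2} = h^{2} + 5 Y$)
$F{\left(-2,X \right)} r = \left(\left(-54\right)^{2} + 5 \left(-2\right)\right) 1933 = \left(2916 - 10\right) 1933 = 2906 \cdot 1933 = 5617298$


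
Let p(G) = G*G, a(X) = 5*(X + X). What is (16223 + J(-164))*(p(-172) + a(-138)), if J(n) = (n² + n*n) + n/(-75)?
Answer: 148107354956/75 ≈ 1.9748e+9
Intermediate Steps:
a(X) = 10*X (a(X) = 5*(2*X) = 10*X)
J(n) = 2*n² - n/75 (J(n) = (n² + n²) + n*(-1/75) = 2*n² - n/75)
p(G) = G²
(16223 + J(-164))*(p(-172) + a(-138)) = (16223 + (1/75)*(-164)*(-1 + 150*(-164)))*((-172)² + 10*(-138)) = (16223 + (1/75)*(-164)*(-1 - 24600))*(29584 - 1380) = (16223 + (1/75)*(-164)*(-24601))*28204 = (16223 + 4034564/75)*28204 = (5251289/75)*28204 = 148107354956/75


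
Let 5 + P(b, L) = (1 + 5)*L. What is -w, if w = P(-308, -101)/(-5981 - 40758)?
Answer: -611/46739 ≈ -0.013073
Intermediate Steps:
P(b, L) = -5 + 6*L (P(b, L) = -5 + (1 + 5)*L = -5 + 6*L)
w = 611/46739 (w = (-5 + 6*(-101))/(-5981 - 40758) = (-5 - 606)/(-46739) = -611*(-1/46739) = 611/46739 ≈ 0.013073)
-w = -1*611/46739 = -611/46739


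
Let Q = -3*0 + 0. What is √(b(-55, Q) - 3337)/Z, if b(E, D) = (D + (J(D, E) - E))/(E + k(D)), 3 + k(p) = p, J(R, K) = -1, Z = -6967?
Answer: -220*I*√58/202043 ≈ -0.0082926*I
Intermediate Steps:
k(p) = -3 + p
Q = 0 (Q = 0 + 0 = 0)
b(E, D) = (-1 + D - E)/(-3 + D + E) (b(E, D) = (D + (-1 - E))/(E + (-3 + D)) = (-1 + D - E)/(-3 + D + E))
√(b(-55, Q) - 3337)/Z = √((-1 + 0 - 1*(-55))/(-3 + 0 - 55) - 3337)/(-6967) = √((-1 + 0 + 55)/(-58) - 3337)*(-1/6967) = √(-1/58*54 - 3337)*(-1/6967) = √(-27/29 - 3337)*(-1/6967) = √(-96800/29)*(-1/6967) = (220*I*√58/29)*(-1/6967) = -220*I*√58/202043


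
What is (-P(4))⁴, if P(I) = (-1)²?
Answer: 1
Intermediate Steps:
P(I) = 1
(-P(4))⁴ = (-1*1)⁴ = (-1)⁴ = 1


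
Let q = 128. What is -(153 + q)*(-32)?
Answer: 8992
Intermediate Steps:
-(153 + q)*(-32) = -(153 + 128)*(-32) = -281*(-32) = -1*(-8992) = 8992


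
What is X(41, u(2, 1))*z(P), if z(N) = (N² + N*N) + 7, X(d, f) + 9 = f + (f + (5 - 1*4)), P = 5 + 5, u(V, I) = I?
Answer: -1242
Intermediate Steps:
P = 10
X(d, f) = -8 + 2*f (X(d, f) = -9 + (f + (f + (5 - 1*4))) = -9 + (f + (f + (5 - 4))) = -9 + (f + (f + 1)) = -9 + (f + (1 + f)) = -9 + (1 + 2*f) = -8 + 2*f)
z(N) = 7 + 2*N² (z(N) = (N² + N²) + 7 = 2*N² + 7 = 7 + 2*N²)
X(41, u(2, 1))*z(P) = (-8 + 2*1)*(7 + 2*10²) = (-8 + 2)*(7 + 2*100) = -6*(7 + 200) = -6*207 = -1242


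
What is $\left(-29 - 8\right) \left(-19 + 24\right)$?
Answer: $-185$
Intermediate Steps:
$\left(-29 - 8\right) \left(-19 + 24\right) = \left(-37\right) 5 = -185$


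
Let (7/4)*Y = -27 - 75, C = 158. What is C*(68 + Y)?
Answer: 10744/7 ≈ 1534.9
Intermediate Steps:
Y = -408/7 (Y = 4*(-27 - 75)/7 = (4/7)*(-102) = -408/7 ≈ -58.286)
C*(68 + Y) = 158*(68 - 408/7) = 158*(68/7) = 10744/7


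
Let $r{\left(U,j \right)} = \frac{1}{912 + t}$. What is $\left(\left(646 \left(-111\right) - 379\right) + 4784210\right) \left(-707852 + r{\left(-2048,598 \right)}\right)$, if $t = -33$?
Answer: $- \frac{2931893161022375}{879} \approx -3.3355 \cdot 10^{12}$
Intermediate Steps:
$r{\left(U,j \right)} = \frac{1}{879}$ ($r{\left(U,j \right)} = \frac{1}{912 - 33} = \frac{1}{879}$)
$\left(\left(646 \left(-111\right) - 379\right) + 4784210\right) \left(-707852 + r{\left(-2048,598 \right)}\right) = \left(\left(646 \left(-111\right) - 379\right) + 4784210\right) \left(-707852 + \frac{1}{879}\right) = \left(\left(-71706 - 379\right) + 4784210\right) \left(- \frac{622201907}{879}\right) = \left(-72085 + 4784210\right) \left(- \frac{622201907}{879}\right) = 4712125 \left(- \frac{622201907}{879}\right) = - \frac{2931893161022375}{879}$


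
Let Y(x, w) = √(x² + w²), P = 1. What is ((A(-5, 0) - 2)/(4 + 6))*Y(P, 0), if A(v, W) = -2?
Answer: -⅖ ≈ -0.40000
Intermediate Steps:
Y(x, w) = √(w² + x²)
((A(-5, 0) - 2)/(4 + 6))*Y(P, 0) = ((-2 - 2)/(4 + 6))*√(0² + 1²) = (-4/10)*√(0 + 1) = (-4*⅒)*√1 = -⅖*1 = -⅖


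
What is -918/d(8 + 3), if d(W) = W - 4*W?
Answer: 306/11 ≈ 27.818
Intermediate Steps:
d(W) = -3*W
-918/d(8 + 3) = -918*(-1/(3*(8 + 3))) = -918/((-3*11)) = -918/(-33) = -918*(-1/33) = 306/11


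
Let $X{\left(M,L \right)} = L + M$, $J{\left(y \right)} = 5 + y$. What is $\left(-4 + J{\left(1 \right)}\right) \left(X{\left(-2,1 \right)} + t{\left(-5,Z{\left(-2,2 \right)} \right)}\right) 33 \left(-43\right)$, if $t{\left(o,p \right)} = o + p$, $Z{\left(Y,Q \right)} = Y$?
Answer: $22704$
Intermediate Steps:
$\left(-4 + J{\left(1 \right)}\right) \left(X{\left(-2,1 \right)} + t{\left(-5,Z{\left(-2,2 \right)} \right)}\right) 33 \left(-43\right) = \left(-4 + \left(5 + 1\right)\right) \left(\left(1 - 2\right) - 7\right) 33 \left(-43\right) = \left(-4 + 6\right) \left(-1 - 7\right) 33 \left(-43\right) = 2 \left(-8\right) 33 \left(-43\right) = \left(-16\right) 33 \left(-43\right) = \left(-528\right) \left(-43\right) = 22704$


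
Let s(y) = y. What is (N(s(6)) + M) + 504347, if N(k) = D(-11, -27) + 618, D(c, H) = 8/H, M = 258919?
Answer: 20624860/27 ≈ 7.6388e+5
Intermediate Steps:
N(k) = 16678/27 (N(k) = 8/(-27) + 618 = 8*(-1/27) + 618 = -8/27 + 618 = 16678/27)
(N(s(6)) + M) + 504347 = (16678/27 + 258919) + 504347 = 7007491/27 + 504347 = 20624860/27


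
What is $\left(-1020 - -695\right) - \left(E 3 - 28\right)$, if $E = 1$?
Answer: $-300$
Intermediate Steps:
$\left(-1020 - -695\right) - \left(E 3 - 28\right) = \left(-1020 - -695\right) - \left(1 \cdot 3 - 28\right) = \left(-1020 + 695\right) - \left(3 - 28\right) = -325 - -25 = -325 + 25 = -300$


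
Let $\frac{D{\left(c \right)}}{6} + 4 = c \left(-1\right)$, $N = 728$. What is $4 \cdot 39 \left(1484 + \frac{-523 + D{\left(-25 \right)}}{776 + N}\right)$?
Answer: $\frac{87030021}{376} \approx 2.3146 \cdot 10^{5}$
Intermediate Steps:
$D{\left(c \right)} = -24 - 6 c$ ($D{\left(c \right)} = -24 + 6 c \left(-1\right) = -24 + 6 \left(- c\right) = -24 - 6 c$)
$4 \cdot 39 \left(1484 + \frac{-523 + D{\left(-25 \right)}}{776 + N}\right) = 4 \cdot 39 \left(1484 + \frac{-523 - -126}{776 + 728}\right) = 156 \left(1484 + \frac{-523 + \left(-24 + 150\right)}{1504}\right) = 156 \left(1484 + \left(-523 + 126\right) \frac{1}{1504}\right) = 156 \left(1484 - \frac{397}{1504}\right) = 156 \cdot \frac{2231539}{1504} = \frac{87030021}{376}$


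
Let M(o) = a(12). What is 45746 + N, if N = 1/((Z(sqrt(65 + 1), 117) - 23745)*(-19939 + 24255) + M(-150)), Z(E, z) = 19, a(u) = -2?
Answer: 4684455267827/102401418 ≈ 45746.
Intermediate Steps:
M(o) = -2
N = -1/102401418 (N = 1/((19 - 23745)*(-19939 + 24255) - 2) = 1/(-23726*4316 - 2) = 1/(-102401416 - 2) = 1/(-102401418) = -1/102401418 ≈ -9.7655e-9)
45746 + N = 45746 - 1/102401418 = 4684455267827/102401418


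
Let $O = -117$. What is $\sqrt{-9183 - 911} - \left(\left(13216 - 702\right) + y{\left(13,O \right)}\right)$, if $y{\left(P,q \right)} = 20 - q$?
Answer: $-12651 + 7 i \sqrt{206} \approx -12651.0 + 100.47 i$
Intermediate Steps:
$\sqrt{-9183 - 911} - \left(\left(13216 - 702\right) + y{\left(13,O \right)}\right) = \sqrt{-9183 - 911} - \left(\left(13216 - 702\right) + \left(20 - -117\right)\right) = \sqrt{-10094} - \left(12514 + \left(20 + 117\right)\right) = 7 i \sqrt{206} - \left(12514 + 137\right) = 7 i \sqrt{206} - 12651 = -12651 + 7 i \sqrt{206}$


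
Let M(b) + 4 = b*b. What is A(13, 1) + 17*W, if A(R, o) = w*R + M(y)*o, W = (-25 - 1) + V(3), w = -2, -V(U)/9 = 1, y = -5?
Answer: -600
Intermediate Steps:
V(U) = -9 (V(U) = -9*1 = -9)
W = -35 (W = (-25 - 1) - 9 = -26 - 9 = -35)
M(b) = -4 + b² (M(b) = -4 + b*b = -4 + b²)
A(R, o) = -2*R + 21*o (A(R, o) = -2*R + (-4 + (-5)²)*o = -2*R + (-4 + 25)*o = -2*R + 21*o)
A(13, 1) + 17*W = (-2*13 + 21*1) + 17*(-35) = (-26 + 21) - 595 = -5 - 595 = -600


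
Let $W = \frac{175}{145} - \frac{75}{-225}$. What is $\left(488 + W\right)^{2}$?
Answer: $\frac{1813908100}{7569} \approx 2.3965 \cdot 10^{5}$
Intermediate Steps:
$W = \frac{134}{87}$ ($W = 175 \cdot \frac{1}{145} - - \frac{1}{3} = \frac{35}{29} + \frac{1}{3} = \frac{134}{87} \approx 1.5402$)
$\left(488 + W\right)^{2} = \left(488 + \frac{134}{87}\right)^{2} = \left(\frac{42590}{87}\right)^{2} = \frac{1813908100}{7569}$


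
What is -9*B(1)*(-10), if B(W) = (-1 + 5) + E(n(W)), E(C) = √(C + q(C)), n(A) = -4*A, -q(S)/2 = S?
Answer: 540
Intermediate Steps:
q(S) = -2*S
E(C) = √(-C) (E(C) = √(C - 2*C) = √(-C))
B(W) = 4 + 2*√W (B(W) = (-1 + 5) + √(-(-4)*W) = 4 + √(4*W) = 4 + 2*√W)
-9*B(1)*(-10) = -9*(4 + 2*√1)*(-10) = -9*(4 + 2*1)*(-10) = -9*(4 + 2)*(-10) = -9*6*(-10) = -54*(-10) = 540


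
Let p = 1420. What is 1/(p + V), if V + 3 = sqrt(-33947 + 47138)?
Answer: 1417/1994698 - sqrt(13191)/1994698 ≈ 0.00065280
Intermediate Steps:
V = -3 + sqrt(13191) (V = -3 + sqrt(-33947 + 47138) = -3 + sqrt(13191) ≈ 111.85)
1/(p + V) = 1/(1420 + (-3 + sqrt(13191))) = 1/(1417 + sqrt(13191))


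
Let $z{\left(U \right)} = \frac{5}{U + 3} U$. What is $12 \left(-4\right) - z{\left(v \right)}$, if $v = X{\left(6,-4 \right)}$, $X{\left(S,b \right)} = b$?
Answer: $-68$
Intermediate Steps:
$v = -4$
$z{\left(U \right)} = \frac{5 U}{3 + U}$ ($z{\left(U \right)} = \frac{5}{3 + U} U = \frac{5 U}{3 + U}$)
$12 \left(-4\right) - z{\left(v \right)} = 12 \left(-4\right) - 5 \left(-4\right) \frac{1}{3 - 4} = -48 - 5 \left(-4\right) \frac{1}{-1} = -48 - 5 \left(-4\right) \left(-1\right) = -48 - 20 = -68$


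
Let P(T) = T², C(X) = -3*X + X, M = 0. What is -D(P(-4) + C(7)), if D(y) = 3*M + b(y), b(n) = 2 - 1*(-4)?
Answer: -6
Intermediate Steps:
b(n) = 6 (b(n) = 2 + 4 = 6)
C(X) = -2*X
D(y) = 6 (D(y) = 3*0 + 6 = 0 + 6 = 6)
-D(P(-4) + C(7)) = -1*6 = -6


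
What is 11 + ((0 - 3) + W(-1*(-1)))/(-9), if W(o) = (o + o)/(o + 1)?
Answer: 101/9 ≈ 11.222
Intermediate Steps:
W(o) = 2*o/(1 + o) (W(o) = (2*o)/(1 + o) = 2*o/(1 + o))
11 + ((0 - 3) + W(-1*(-1)))/(-9) = 11 + ((0 - 3) + 2*(-1*(-1))/(1 - 1*(-1)))/(-9) = 11 - (-3 + 2*1/(1 + 1))/9 = 11 - (-3 + 2*1/2)/9 = 11 - (-3 + 2*1*(1/2))/9 = 11 - (-3 + 1)/9 = 11 - 1/9*(-2) = 11 + 2/9 = 101/9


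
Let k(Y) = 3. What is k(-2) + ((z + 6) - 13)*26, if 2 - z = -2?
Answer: -75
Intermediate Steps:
z = 4 (z = 2 - 1*(-2) = 2 + 2 = 4)
k(-2) + ((z + 6) - 13)*26 = 3 + ((4 + 6) - 13)*26 = 3 + (10 - 13)*26 = 3 - 3*26 = 3 - 78 = -75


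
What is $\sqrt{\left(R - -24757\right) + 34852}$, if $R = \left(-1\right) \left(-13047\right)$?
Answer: $4 \sqrt{4541} \approx 269.55$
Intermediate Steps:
$R = 13047$
$\sqrt{\left(R - -24757\right) + 34852} = \sqrt{\left(13047 - -24757\right) + 34852} = \sqrt{\left(13047 + 24757\right) + 34852} = \sqrt{37804 + 34852} = \sqrt{72656} = 4 \sqrt{4541}$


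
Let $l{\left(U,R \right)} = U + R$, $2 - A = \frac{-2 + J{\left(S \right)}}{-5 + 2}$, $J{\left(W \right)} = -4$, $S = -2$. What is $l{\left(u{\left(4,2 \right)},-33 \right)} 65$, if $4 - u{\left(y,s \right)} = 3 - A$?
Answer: $-2080$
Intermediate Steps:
$A = 0$ ($A = 2 - \frac{-2 - 4}{-5 + 2} = 2 - - \frac{6}{-3} = 2 - \left(-6\right) \left(- \frac{1}{3}\right) = 2 - 2 = 0$)
$u{\left(y,s \right)} = 1$ ($u{\left(y,s \right)} = 4 - \left(3 - 0\right) = 4 - \left(3 + 0\right) = 4 - 3 = 1$)
$l{\left(U,R \right)} = R + U$
$l{\left(u{\left(4,2 \right)},-33 \right)} 65 = \left(-33 + 1\right) 65 = \left(-32\right) 65 = -2080$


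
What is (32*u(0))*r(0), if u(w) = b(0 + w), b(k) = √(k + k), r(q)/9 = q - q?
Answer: 0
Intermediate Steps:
r(q) = 0 (r(q) = 9*(q - q) = 9*0 = 0)
b(k) = √2*√k (b(k) = √(2*k) = √2*√k)
u(w) = √2*√w (u(w) = √2*√(0 + w) = √2*√w)
(32*u(0))*r(0) = (32*(√2*√0))*0 = (32*(√2*0))*0 = (32*0)*0 = 0*0 = 0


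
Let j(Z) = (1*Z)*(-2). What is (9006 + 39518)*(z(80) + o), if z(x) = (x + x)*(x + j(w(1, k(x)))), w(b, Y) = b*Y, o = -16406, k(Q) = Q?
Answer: -1417191944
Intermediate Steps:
w(b, Y) = Y*b
j(Z) = -2*Z (j(Z) = Z*(-2) = -2*Z)
z(x) = -2*x² (z(x) = (x + x)*(x - 2*x) = (2*x)*(x - 2*x) = (2*x)*(-x) = -2*x²)
(9006 + 39518)*(z(80) + o) = (9006 + 39518)*(-2*80² - 16406) = 48524*(-2*6400 - 16406) = 48524*(-12800 - 16406) = 48524*(-29206) = -1417191944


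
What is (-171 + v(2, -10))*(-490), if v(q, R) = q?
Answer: 82810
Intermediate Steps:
(-171 + v(2, -10))*(-490) = (-171 + 2)*(-490) = -169*(-490) = 82810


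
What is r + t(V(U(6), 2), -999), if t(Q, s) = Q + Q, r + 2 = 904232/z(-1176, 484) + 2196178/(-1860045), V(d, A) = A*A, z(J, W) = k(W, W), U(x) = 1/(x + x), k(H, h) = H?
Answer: 38323882522/20460495 ≈ 1873.1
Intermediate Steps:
U(x) = 1/(2*x)
z(J, W) = W
V(d, A) = A**2
r = 38160198562/20460495 (r = -2 + (904232/484 + 2196178/(-1860045)) = -2 + (904232*(1/484) + 2196178*(-1/1860045)) = -2 + (226058/121 - 2196178/1860045) = -2 + 38201119552/20460495 = 38160198562/20460495 ≈ 1865.1)
t(Q, s) = 2*Q
r + t(V(U(6), 2), -999) = 38160198562/20460495 + 2*2**2 = 38160198562/20460495 + 2*4 = 38160198562/20460495 + 8 = 38323882522/20460495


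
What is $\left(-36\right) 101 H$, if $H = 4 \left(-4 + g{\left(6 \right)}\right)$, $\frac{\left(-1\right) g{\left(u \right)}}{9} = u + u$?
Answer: $1628928$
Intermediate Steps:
$g{\left(u \right)} = - 18 u$ ($g{\left(u \right)} = - 9 \left(u + u\right) = - 9 \cdot 2 u = - 18 u$)
$H = -448$ ($H = 4 \left(-4 - 108\right) = 4 \left(-112\right) = -448$)
$\left(-36\right) 101 H = \left(-36\right) 101 \left(-448\right) = \left(-3636\right) \left(-448\right) = 1628928$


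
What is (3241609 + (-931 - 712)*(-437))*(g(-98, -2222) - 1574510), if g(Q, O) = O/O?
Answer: -6234425836400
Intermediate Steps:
g(Q, O) = 1
(3241609 + (-931 - 712)*(-437))*(g(-98, -2222) - 1574510) = (3241609 + (-931 - 712)*(-437))*(1 - 1574510) = (3241609 - 1643*(-437))*(-1574509) = (3241609 + 717991)*(-1574509) = 3959600*(-1574509) = -6234425836400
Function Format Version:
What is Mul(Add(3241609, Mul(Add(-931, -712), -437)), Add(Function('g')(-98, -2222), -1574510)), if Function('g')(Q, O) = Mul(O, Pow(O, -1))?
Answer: -6234425836400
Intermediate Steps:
Function('g')(Q, O) = 1
Mul(Add(3241609, Mul(Add(-931, -712), -437)), Add(Function('g')(-98, -2222), -1574510)) = Mul(Add(3241609, Mul(Add(-931, -712), -437)), Add(1, -1574510)) = Mul(Add(3241609, Mul(-1643, -437)), -1574509) = Mul(Add(3241609, 717991), -1574509) = Mul(3959600, -1574509) = -6234425836400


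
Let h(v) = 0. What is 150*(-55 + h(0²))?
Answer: -8250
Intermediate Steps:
150*(-55 + h(0²)) = 150*(-55 + 0) = 150*(-55) = -8250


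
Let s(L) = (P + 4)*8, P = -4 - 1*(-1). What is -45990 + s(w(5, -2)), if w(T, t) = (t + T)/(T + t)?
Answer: -45982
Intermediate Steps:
P = -3 (P = -4 + 1 = -3)
w(T, t) = 1 (w(T, t) = (T + t)/(T + t) = 1)
s(L) = 8 (s(L) = (-3 + 4)*8 = 1*8 = 8)
-45990 + s(w(5, -2)) = -45990 + 8 = -45982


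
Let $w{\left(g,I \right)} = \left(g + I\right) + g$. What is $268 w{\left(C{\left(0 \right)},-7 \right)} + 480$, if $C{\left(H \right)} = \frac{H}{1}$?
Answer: $-1396$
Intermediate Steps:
$C{\left(H \right)} = H$ ($C{\left(H \right)} = H 1 = H$)
$w{\left(g,I \right)} = I + 2 g$ ($w{\left(g,I \right)} = \left(I + g\right) + g = I + 2 g$)
$268 w{\left(C{\left(0 \right)},-7 \right)} + 480 = 268 \left(-7 + 2 \cdot 0\right) + 480 = 268 \left(-7 + 0\right) + 480 = 268 \left(-7\right) + 480 = -1876 + 480 = -1396$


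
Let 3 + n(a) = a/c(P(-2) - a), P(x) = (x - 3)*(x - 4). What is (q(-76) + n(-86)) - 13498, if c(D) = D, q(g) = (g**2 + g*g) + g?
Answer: -117493/58 ≈ -2025.7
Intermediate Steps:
P(x) = (-4 + x)*(-3 + x) (P(x) = (-3 + x)*(-4 + x) = (-4 + x)*(-3 + x))
q(g) = g + 2*g**2 (q(g) = (g**2 + g**2) + g = 2*g**2 + g = g + 2*g**2)
n(a) = -3 + a/(30 - a) (n(a) = -3 + a/((12 + (-2)**2 - 7*(-2)) - a) = -3 + a/((12 + 4 + 14) - a) = -3 + a/(30 - a))
(q(-76) + n(-86)) - 13498 = (-76*(1 + 2*(-76)) + 2*(45 - 2*(-86))/(-30 - 86)) - 13498 = (-76*(1 - 152) + 2*(45 + 172)/(-116)) - 13498 = (-76*(-151) + 2*(-1/116)*217) - 13498 = (11476 - 217/58) - 13498 = 665391/58 - 13498 = -117493/58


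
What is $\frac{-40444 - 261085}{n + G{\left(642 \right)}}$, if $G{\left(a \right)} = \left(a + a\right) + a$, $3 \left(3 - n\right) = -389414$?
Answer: $- \frac{904587}{395201} \approx -2.2889$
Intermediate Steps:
$n = \frac{389423}{3}$ ($n = 3 - - \frac{389414}{3} = 3 + \frac{389414}{3} = \frac{389423}{3} \approx 1.2981 \cdot 10^{5}$)
$G{\left(a \right)} = 3 a$ ($G{\left(a \right)} = 2 a + a = 3 a$)
$\frac{-40444 - 261085}{n + G{\left(642 \right)}} = \frac{-40444 - 261085}{\frac{389423}{3} + 3 \cdot 642} = - \frac{301529}{\frac{389423}{3} + 1926} = - \frac{301529}{\frac{395201}{3}} = \left(-301529\right) \frac{3}{395201} = - \frac{904587}{395201}$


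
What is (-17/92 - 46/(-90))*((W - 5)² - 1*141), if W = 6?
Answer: -9457/207 ≈ -45.686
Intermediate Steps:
(-17/92 - 46/(-90))*((W - 5)² - 1*141) = (-17/92 - 46/(-90))*((6 - 5)² - 1*141) = (-17*1/92 - 46*(-1/90))*(1² - 141) = (-17/92 + 23/45)*(1 - 141) = (1351/4140)*(-140) = -9457/207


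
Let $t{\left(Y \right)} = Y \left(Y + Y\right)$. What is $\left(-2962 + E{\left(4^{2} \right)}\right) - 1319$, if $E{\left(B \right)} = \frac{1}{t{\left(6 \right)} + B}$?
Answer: $- \frac{376727}{88} \approx -4281.0$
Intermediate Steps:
$t{\left(Y \right)} = 2 Y^{2}$ ($t{\left(Y \right)} = Y 2 Y = 2 Y^{2}$)
$E{\left(B \right)} = \frac{1}{72 + B}$ ($E{\left(B \right)} = \frac{1}{2 \cdot 6^{2} + B} = \frac{1}{2 \cdot 36 + B} = \frac{1}{72 + B}$)
$\left(-2962 + E{\left(4^{2} \right)}\right) - 1319 = \left(-2962 + \frac{1}{72 + 4^{2}}\right) - 1319 = \left(-2962 + \frac{1}{72 + 16}\right) - 1319 = \left(-2962 + \frac{1}{88}\right) - 1319 = - \frac{260655}{88} - 1319 = - \frac{376727}{88}$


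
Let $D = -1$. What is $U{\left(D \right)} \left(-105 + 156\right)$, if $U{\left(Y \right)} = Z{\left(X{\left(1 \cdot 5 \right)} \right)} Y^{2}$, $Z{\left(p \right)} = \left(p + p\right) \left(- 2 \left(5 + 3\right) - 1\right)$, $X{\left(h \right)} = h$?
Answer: $-8670$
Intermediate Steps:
$Z{\left(p \right)} = - 34 p$ ($Z{\left(p \right)} = 2 p \left(\left(-2\right) 8 - 1\right) = 2 p \left(-16 - 1\right) = 2 p \left(-17\right) = - 34 p$)
$U{\left(Y \right)} = - 170 Y^{2}$ ($U{\left(Y \right)} = - 34 \cdot 1 \cdot 5 Y^{2} = \left(-34\right) 5 Y^{2} = - 170 Y^{2}$)
$U{\left(D \right)} \left(-105 + 156\right) = - 170 \left(-1\right)^{2} \left(-105 + 156\right) = \left(-170\right) 1 \cdot 51 = \left(-170\right) 51 = -8670$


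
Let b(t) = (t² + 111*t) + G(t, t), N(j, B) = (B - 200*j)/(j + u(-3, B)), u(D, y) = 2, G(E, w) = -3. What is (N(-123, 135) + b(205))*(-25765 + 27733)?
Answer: 15376538976/121 ≈ 1.2708e+8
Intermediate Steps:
N(j, B) = (B - 200*j)/(2 + j) (N(j, B) = (B - 200*j)/(j + 2) = (B - 200*j)/(2 + j))
b(t) = -3 + t² + 111*t (b(t) = (t² + 111*t) - 3 = -3 + t² + 111*t)
(N(-123, 135) + b(205))*(-25765 + 27733) = ((135 - 200*(-123))/(2 - 123) + (-3 + 205² + 111*205))*(-25765 + 27733) = ((135 + 24600)/(-121) + (-3 + 42025 + 22755))*1968 = (-1/121*24735 + 64777)*1968 = (-24735/121 + 64777)*1968 = (7813282/121)*1968 = 15376538976/121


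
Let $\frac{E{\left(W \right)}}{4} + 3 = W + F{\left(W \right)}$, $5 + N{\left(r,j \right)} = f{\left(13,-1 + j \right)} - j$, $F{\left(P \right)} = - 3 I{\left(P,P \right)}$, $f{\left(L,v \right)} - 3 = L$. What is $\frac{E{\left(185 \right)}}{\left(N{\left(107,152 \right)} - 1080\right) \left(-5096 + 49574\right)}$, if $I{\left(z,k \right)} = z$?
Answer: $\frac{746}{27153819} \approx 2.7473 \cdot 10^{-5}$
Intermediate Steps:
$f{\left(L,v \right)} = 3 + L$
$F{\left(P \right)} = - 3 P$
$N{\left(r,j \right)} = 11 - j$ ($N{\left(r,j \right)} = -5 - \left(-16 + j\right) = 11 - j$)
$E{\left(W \right)} = -12 - 8 W$ ($E{\left(W \right)} = -12 + 4 \left(W - 3 W\right) = -12 + 4 \left(- 2 W\right) = -12 - 8 W$)
$\frac{E{\left(185 \right)}}{\left(N{\left(107,152 \right)} - 1080\right) \left(-5096 + 49574\right)} = \frac{-12 - 1480}{\left(\left(11 - 152\right) - 1080\right) \left(-5096 + 49574\right)} = \frac{-12 - 1480}{\left(\left(11 - 152\right) - 1080\right) 44478} = - \frac{1492}{\left(-141 - 1080\right) 44478} = - \frac{1492}{\left(-1221\right) 44478} = - \frac{1492}{-54307638} = \left(-1492\right) \left(- \frac{1}{54307638}\right) = \frac{746}{27153819}$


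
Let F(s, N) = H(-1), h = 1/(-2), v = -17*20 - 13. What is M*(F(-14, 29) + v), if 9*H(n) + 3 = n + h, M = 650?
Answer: -229775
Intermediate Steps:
v = -353 (v = -340 - 13 = -353)
h = -1/2 ≈ -0.50000
H(n) = -7/18 + n/9 (H(n) = -1/3 + (n - 1/2)/9 = -1/3 + (-1/2 + n)/9 = -1/3 + (-1/18 + n/9) = -7/18 + n/9)
F(s, N) = -1/2 (F(s, N) = -7/18 + (1/9)*(-1) = -7/18 - 1/9 = -1/2)
M*(F(-14, 29) + v) = 650*(-1/2 - 353) = 650*(-707/2) = -229775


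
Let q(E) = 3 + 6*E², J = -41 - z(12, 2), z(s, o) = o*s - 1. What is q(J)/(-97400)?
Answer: -24579/97400 ≈ -0.25235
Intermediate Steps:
z(s, o) = -1 + o*s
J = -64 (J = -41 - (-1 + 2*12) = -41 - (-1 + 24) = -41 - 1*23 = -41 - 23 = -64)
q(J)/(-97400) = (3 + 6*(-64)²)/(-97400) = (3 + 6*4096)*(-1/97400) = (3 + 24576)*(-1/97400) = 24579*(-1/97400) = -24579/97400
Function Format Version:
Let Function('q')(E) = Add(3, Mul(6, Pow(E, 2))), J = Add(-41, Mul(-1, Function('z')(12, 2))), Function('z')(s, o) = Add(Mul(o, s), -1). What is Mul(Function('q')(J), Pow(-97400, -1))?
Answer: Rational(-24579, 97400) ≈ -0.25235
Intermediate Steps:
Function('z')(s, o) = Add(-1, Mul(o, s))
J = -64 (J = Add(-41, Mul(-1, Add(-1, Mul(2, 12)))) = Add(-41, Mul(-1, Add(-1, 24))) = Add(-41, Mul(-1, 23)) = Add(-41, -23) = -64)
Mul(Function('q')(J), Pow(-97400, -1)) = Mul(Add(3, Mul(6, Pow(-64, 2))), Pow(-97400, -1)) = Mul(Add(3, Mul(6, 4096)), Rational(-1, 97400)) = Mul(Add(3, 24576), Rational(-1, 97400)) = Mul(24579, Rational(-1, 97400)) = Rational(-24579, 97400)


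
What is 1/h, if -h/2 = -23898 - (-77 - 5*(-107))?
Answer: 1/48712 ≈ 2.0529e-5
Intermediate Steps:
h = 48712 (h = -2*(-23898 - (-77 - 5*(-107))) = -2*(-23898 - (-77 + 535)) = -2*(-23898 - 1*458) = -2*(-23898 - 458) = -2*(-24356) = 48712)
1/h = 1/48712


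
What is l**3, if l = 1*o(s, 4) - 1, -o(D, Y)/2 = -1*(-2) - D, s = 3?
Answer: 1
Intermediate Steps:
o(D, Y) = -4 + 2*D (o(D, Y) = -2*(-1*(-2) - D) = -2*(2 - D) = -4 + 2*D)
l = 1 (l = 1*(-4 + 2*3) - 1 = 1*(-4 + 6) - 1 = 1*2 - 1 = 2 - 1 = 1)
l**3 = 1**3 = 1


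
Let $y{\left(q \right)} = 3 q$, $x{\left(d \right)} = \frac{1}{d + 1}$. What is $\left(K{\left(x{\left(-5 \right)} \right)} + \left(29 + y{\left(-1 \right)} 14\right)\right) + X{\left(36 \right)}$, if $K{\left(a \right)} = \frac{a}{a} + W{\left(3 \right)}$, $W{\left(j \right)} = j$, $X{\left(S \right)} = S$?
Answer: $27$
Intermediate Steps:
$x{\left(d \right)} = \frac{1}{1 + d}$
$K{\left(a \right)} = 4$ ($K{\left(a \right)} = \frac{a}{a} + 3 = 1 + 3 = 4$)
$\left(K{\left(x{\left(-5 \right)} \right)} + \left(29 + y{\left(-1 \right)} 14\right)\right) + X{\left(36 \right)} = \left(4 + \left(29 + 3 \left(-1\right) 14\right)\right) + 36 = \left(4 + \left(29 - 42\right)\right) + 36 = \left(4 - 13\right) + 36 = -9 + 36 = 27$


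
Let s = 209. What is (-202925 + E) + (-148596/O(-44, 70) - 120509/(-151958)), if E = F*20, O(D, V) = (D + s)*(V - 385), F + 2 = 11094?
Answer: 7115230300333/376096050 ≈ 18919.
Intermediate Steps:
F = 11092 (F = -2 + 11094 = 11092)
O(D, V) = (-385 + V)*(209 + D) (O(D, V) = (D + 209)*(V - 385) = (209 + D)*(-385 + V) = (-385 + V)*(209 + D))
E = 221840 (E = 11092*20 = 221840)
(-202925 + E) + (-148596/O(-44, 70) - 120509/(-151958)) = (-202925 + 221840) + (-148596/(-80465 - 385*(-44) + 209*70 - 44*70) - 120509/(-151958)) = 18915 + (-148596/(-80465 + 16940 + 14630 - 3080) - 120509*(-1/151958)) = 18915 + (-148596/(-51975) + 120509/151958) = 18915 + (-148596*(-1/51975) + 120509/151958) = 18915 + (7076/2475 + 120509/151958) = 18915 + 1373514583/376096050 = 7115230300333/376096050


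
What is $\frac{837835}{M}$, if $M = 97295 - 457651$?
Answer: $- \frac{837835}{360356} \approx -2.325$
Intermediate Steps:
$M = -360356$
$\frac{837835}{M} = \frac{837835}{-360356} = 837835 \left(- \frac{1}{360356}\right) = - \frac{837835}{360356}$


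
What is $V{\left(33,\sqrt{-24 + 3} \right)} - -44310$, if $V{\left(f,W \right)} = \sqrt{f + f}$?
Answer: $44310 + \sqrt{66} \approx 44318.0$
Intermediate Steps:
$V{\left(f,W \right)} = \sqrt{2} \sqrt{f}$ ($V{\left(f,W \right)} = \sqrt{2 f} = \sqrt{2} \sqrt{f}$)
$V{\left(33,\sqrt{-24 + 3} \right)} - -44310 = \sqrt{2} \sqrt{33} - -44310 = \sqrt{66} + 44310 = 44310 + \sqrt{66}$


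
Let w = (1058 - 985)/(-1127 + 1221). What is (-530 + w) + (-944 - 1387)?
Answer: -268861/94 ≈ -2860.2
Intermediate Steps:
w = 73/94 ≈ 0.77660
(-530 + w) + (-944 - 1387) = (-530 + 73/94) + (-944 - 1387) = -49747/94 - 2331 = -268861/94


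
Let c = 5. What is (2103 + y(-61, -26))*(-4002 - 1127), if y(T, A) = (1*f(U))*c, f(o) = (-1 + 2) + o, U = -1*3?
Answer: -10734997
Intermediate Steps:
U = -3
f(o) = 1 + o
y(T, A) = -10 (y(T, A) = (1*(1 - 3))*5 = (1*(-2))*5 = -2*5 = -10)
(2103 + y(-61, -26))*(-4002 - 1127) = (2103 - 10)*(-4002 - 1127) = 2093*(-5129) = -10734997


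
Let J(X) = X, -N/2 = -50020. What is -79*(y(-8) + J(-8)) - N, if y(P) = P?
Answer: -98776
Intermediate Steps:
N = 100040 (N = -2*(-50020) = 100040)
-79*(y(-8) + J(-8)) - N = -79*(-8 - 8) - 1*100040 = -79*(-16) - 100040 = 1264 - 100040 = -98776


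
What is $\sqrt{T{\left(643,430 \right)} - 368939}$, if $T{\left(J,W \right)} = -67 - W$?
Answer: $2 i \sqrt{92359} \approx 607.81 i$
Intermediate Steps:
$\sqrt{T{\left(643,430 \right)} - 368939} = \sqrt{\left(-67 - 430\right) - 368939} = \sqrt{-497 - 368939} = \sqrt{-369436} = 2 i \sqrt{92359}$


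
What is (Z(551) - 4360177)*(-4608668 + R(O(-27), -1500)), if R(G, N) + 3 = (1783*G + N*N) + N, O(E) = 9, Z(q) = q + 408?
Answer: 10218547535032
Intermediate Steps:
Z(q) = 408 + q
R(G, N) = -3 + N + N² + 1783*G (R(G, N) = -3 + ((1783*G + N*N) + N) = -3 + ((1783*G + N²) + N) = -3 + ((N² + 1783*G) + N) = -3 + (N + N² + 1783*G) = -3 + N + N² + 1783*G)
(Z(551) - 4360177)*(-4608668 + R(O(-27), -1500)) = ((408 + 551) - 4360177)*(-4608668 + (-3 - 1500 + (-1500)² + 1783*9)) = (959 - 4360177)*(-4608668 + (-3 - 1500 + 2250000 + 16047)) = -4359218*(-4608668 + 2264544) = -4359218*(-2344124) = 10218547535032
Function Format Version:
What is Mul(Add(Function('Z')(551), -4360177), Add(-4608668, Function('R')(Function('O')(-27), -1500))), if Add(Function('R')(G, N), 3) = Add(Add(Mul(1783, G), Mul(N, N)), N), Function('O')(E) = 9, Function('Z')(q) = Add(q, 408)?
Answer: 10218547535032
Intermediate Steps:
Function('Z')(q) = Add(408, q)
Function('R')(G, N) = Add(-3, N, Pow(N, 2), Mul(1783, G)) (Function('R')(G, N) = Add(-3, Add(Add(Mul(1783, G), Mul(N, N)), N)) = Add(-3, Add(Add(Mul(1783, G), Pow(N, 2)), N)) = Add(-3, Add(Add(Pow(N, 2), Mul(1783, G)), N)) = Add(-3, Add(N, Pow(N, 2), Mul(1783, G))) = Add(-3, N, Pow(N, 2), Mul(1783, G)))
Mul(Add(Function('Z')(551), -4360177), Add(-4608668, Function('R')(Function('O')(-27), -1500))) = Mul(Add(Add(408, 551), -4360177), Add(-4608668, Add(-3, -1500, Pow(-1500, 2), Mul(1783, 9)))) = Mul(Add(959, -4360177), Add(-4608668, Add(-3, -1500, 2250000, 16047))) = Mul(-4359218, Add(-4608668, 2264544)) = Mul(-4359218, -2344124) = 10218547535032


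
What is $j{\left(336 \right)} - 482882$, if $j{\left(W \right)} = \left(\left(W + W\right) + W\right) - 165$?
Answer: $-482039$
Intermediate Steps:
$j{\left(W \right)} = -165 + 3 W$ ($j{\left(W \right)} = \left(2 W + W\right) - 165 = 3 W - 165 = -165 + 3 W$)
$j{\left(336 \right)} - 482882 = \left(-165 + 3 \cdot 336\right) - 482882 = \left(-165 + 1008\right) - 482882 = 843 - 482882 = -482039$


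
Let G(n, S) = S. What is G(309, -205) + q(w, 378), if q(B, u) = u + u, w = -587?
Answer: 551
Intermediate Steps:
q(B, u) = 2*u
G(309, -205) + q(w, 378) = -205 + 2*378 = -205 + 756 = 551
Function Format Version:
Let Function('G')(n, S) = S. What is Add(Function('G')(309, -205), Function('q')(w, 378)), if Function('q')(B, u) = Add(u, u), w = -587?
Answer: 551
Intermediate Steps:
Function('q')(B, u) = Mul(2, u)
Add(Function('G')(309, -205), Function('q')(w, 378)) = Add(-205, Mul(2, 378)) = Add(-205, 756) = 551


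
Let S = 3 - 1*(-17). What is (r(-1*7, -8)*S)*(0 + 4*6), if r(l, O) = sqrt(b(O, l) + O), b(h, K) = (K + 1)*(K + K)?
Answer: 960*sqrt(19) ≈ 4184.5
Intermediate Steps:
b(h, K) = 2*K*(1 + K) (b(h, K) = (1 + K)*(2*K) = 2*K*(1 + K))
S = 20 (S = 3 + 17 = 20)
r(l, O) = sqrt(O + 2*l*(1 + l)) (r(l, O) = sqrt(2*l*(1 + l) + O) = sqrt(O + 2*l*(1 + l)))
(r(-1*7, -8)*S)*(0 + 4*6) = (sqrt(-8 + 2*(-1*7)*(1 - 1*7))*20)*(0 + 4*6) = (sqrt(-8 + 2*(-7)*(1 - 7))*20)*(0 + 24) = (sqrt(-8 + 2*(-7)*(-6))*20)*24 = (sqrt(-8 + 84)*20)*24 = (sqrt(76)*20)*24 = ((2*sqrt(19))*20)*24 = (40*sqrt(19))*24 = 960*sqrt(19)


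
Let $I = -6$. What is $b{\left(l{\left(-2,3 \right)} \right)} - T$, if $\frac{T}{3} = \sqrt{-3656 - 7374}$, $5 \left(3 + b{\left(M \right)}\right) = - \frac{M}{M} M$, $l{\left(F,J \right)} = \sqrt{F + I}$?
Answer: $-3 - 3 i \sqrt{11030} - \frac{2 i \sqrt{2}}{5} \approx -3.0 - 315.64 i$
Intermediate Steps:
$l{\left(F,J \right)} = \sqrt{-6 + F}$ ($l{\left(F,J \right)} = \sqrt{F - 6} = \sqrt{-6 + F}$)
$b{\left(M \right)} = -3 - \frac{M}{5}$ ($b{\left(M \right)} = -3 + \frac{\left(-1\right) \frac{M}{M} M}{5} = -3 + \frac{\left(-1\right) 1 M}{5} = -3 + \frac{\left(-1\right) M}{5} = -3 - \frac{M}{5}$)
$T = 3 i \sqrt{11030}$ ($T = 3 \sqrt{-3656 - 7374} = 3 \sqrt{-11030} = 3 i \sqrt{11030} \approx 315.07 i$)
$b{\left(l{\left(-2,3 \right)} \right)} - T = \left(-3 - \frac{\sqrt{-6 - 2}}{5}\right) - 3 i \sqrt{11030} = \left(-3 - \frac{\sqrt{-8}}{5}\right) - 3 i \sqrt{11030} = \left(-3 - \frac{2 i \sqrt{2}}{5}\right) - 3 i \sqrt{11030} = -3 - 3 i \sqrt{11030} - \frac{2 i \sqrt{2}}{5}$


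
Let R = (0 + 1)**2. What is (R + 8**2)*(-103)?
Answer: -6695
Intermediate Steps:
R = 1 (R = 1**2 = 1)
(R + 8**2)*(-103) = (1 + 8**2)*(-103) = (1 + 64)*(-103) = 65*(-103) = -6695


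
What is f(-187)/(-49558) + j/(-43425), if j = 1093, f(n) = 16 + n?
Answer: -46741219/2152056150 ≈ -0.021719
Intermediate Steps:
f(-187)/(-49558) + j/(-43425) = (16 - 187)/(-49558) + 1093/(-43425) = -171*(-1/49558) + 1093*(-1/43425) = 171/49558 - 1093/43425 = -46741219/2152056150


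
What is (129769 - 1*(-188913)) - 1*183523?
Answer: 135159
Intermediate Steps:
(129769 - 1*(-188913)) - 1*183523 = (129769 + 188913) - 183523 = 318682 - 183523 = 135159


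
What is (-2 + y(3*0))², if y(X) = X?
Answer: 4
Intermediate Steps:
(-2 + y(3*0))² = (-2 + 3*0)² = (-2 + 0)² = (-2)² = 4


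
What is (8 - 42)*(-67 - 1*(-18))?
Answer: 1666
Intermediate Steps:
(8 - 42)*(-67 - 1*(-18)) = -34*(-67 + 18) = -34*(-49) = 1666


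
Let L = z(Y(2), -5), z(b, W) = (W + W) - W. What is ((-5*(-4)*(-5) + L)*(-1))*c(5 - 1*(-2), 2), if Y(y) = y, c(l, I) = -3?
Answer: -315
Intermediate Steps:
z(b, W) = W (z(b, W) = 2*W - W = W)
L = -5
((-5*(-4)*(-5) + L)*(-1))*c(5 - 1*(-2), 2) = ((-5*(-4)*(-5) - 5)*(-1))*(-3) = ((20*(-5) - 5)*(-1))*(-3) = ((-100 - 5)*(-1))*(-3) = -105*(-1)*(-3) = 105*(-3) = -315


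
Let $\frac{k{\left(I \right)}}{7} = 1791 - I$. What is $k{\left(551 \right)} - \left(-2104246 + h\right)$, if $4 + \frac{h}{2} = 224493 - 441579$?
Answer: $2547106$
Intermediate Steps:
$h = -434180$ ($h = -8 + 2 \left(224493 - 441579\right) = -8 + 2 \left(-217086\right) = -8 - 434172 = -434180$)
$k{\left(I \right)} = 12537 - 7 I$ ($k{\left(I \right)} = 7 \left(1791 - I\right) = 12537 - 7 I$)
$k{\left(551 \right)} - \left(-2104246 + h\right) = \left(12537 - 3857\right) + \left(2104246 - -434180\right) = \left(12537 - 3857\right) + \left(2104246 + 434180\right) = 8680 + 2538426 = 2547106$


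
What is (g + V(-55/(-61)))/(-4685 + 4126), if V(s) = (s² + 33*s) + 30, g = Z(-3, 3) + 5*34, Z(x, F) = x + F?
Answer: -857940/2080039 ≈ -0.41246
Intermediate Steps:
Z(x, F) = F + x
g = 170 (g = (3 - 3) + 5*34 = 0 + 170 = 170)
V(s) = 30 + s² + 33*s
(g + V(-55/(-61)))/(-4685 + 4126) = (170 + (30 + (-55/(-61))² + 33*(-55/(-61))))/(-4685 + 4126) = (170 + (30 + (-55*(-1/61))² + 33*(-55*(-1/61))))/(-559) = (170 + (30 + (55/61)² + 33*(55/61)))*(-1/559) = (170 + (30 + 3025/3721 + 1815/61))*(-1/559) = (170 + 225370/3721)*(-1/559) = (857940/3721)*(-1/559) = -857940/2080039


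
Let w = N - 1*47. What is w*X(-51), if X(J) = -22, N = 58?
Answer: -242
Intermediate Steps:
w = 11 (w = 58 - 1*47 = 58 - 47 = 11)
w*X(-51) = 11*(-22) = -242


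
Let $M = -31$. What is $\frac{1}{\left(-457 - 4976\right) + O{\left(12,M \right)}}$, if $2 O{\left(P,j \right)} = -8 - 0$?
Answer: $- \frac{1}{5437} \approx -0.00018393$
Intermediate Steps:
$O{\left(P,j \right)} = -4$ ($O{\left(P,j \right)} = \frac{-8 - 0}{2} = \frac{-8 + 0}{2} = \frac{1}{2} \left(-8\right) = -4$)
$\frac{1}{\left(-457 - 4976\right) + O{\left(12,M \right)}} = \frac{1}{\left(-457 - 4976\right) - 4} = \frac{1}{-5433 - 4} = \frac{1}{-5437} = - \frac{1}{5437}$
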